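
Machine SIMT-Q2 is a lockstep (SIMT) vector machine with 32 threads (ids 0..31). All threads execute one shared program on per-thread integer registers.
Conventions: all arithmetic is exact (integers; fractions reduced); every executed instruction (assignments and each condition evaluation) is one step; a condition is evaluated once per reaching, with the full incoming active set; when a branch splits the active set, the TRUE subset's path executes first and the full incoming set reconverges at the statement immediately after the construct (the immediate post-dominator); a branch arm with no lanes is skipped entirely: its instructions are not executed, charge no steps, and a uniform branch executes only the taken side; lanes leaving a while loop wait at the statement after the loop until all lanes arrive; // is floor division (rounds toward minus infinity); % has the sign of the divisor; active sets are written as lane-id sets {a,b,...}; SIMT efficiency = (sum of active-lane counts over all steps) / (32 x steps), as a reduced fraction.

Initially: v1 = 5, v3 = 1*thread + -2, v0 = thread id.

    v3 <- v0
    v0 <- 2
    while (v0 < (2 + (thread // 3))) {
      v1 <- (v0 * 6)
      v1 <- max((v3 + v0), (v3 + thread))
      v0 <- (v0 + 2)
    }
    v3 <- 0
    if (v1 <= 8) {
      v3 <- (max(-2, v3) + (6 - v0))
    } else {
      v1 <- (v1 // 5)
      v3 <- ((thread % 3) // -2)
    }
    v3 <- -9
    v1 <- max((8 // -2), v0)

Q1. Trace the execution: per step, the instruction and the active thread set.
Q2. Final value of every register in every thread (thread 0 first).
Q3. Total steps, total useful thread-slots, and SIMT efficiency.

step 0: v3 <- v0                     {0,1,2,3,4,5,6,7,8,9,10,11,12,13,14,15,16,17,18,19,20,21,22,23,24,25,26,27,28,29,30,31}
step 1: v0 <- 2                      {0,1,2,3,4,5,6,7,8,9,10,11,12,13,14,15,16,17,18,19,20,21,22,23,24,25,26,27,28,29,30,31}
step 2: eval (v0 < (2 + (thread // 3))) {0,1,2,3,4,5,6,7,8,9,10,11,12,13,14,15,16,17,18,19,20,21,22,23,24,25,26,27,28,29,30,31}
step 3: v1 <- (v0 * 6)               {3,4,5,6,7,8,9,10,11,12,13,14,15,16,17,18,19,20,21,22,23,24,25,26,27,28,29,30,31}
step 4: v1 <- max((v3 + v0), (v3 + thread)) {3,4,5,6,7,8,9,10,11,12,13,14,15,16,17,18,19,20,21,22,23,24,25,26,27,28,29,30,31}
step 5: v0 <- (v0 + 2)               {3,4,5,6,7,8,9,10,11,12,13,14,15,16,17,18,19,20,21,22,23,24,25,26,27,28,29,30,31}
step 6: eval (v0 < (2 + (thread // 3))) {3,4,5,6,7,8,9,10,11,12,13,14,15,16,17,18,19,20,21,22,23,24,25,26,27,28,29,30,31}
step 7: v1 <- (v0 * 6)               {9,10,11,12,13,14,15,16,17,18,19,20,21,22,23,24,25,26,27,28,29,30,31}
step 8: v1 <- max((v3 + v0), (v3 + thread)) {9,10,11,12,13,14,15,16,17,18,19,20,21,22,23,24,25,26,27,28,29,30,31}
step 9: v0 <- (v0 + 2)               {9,10,11,12,13,14,15,16,17,18,19,20,21,22,23,24,25,26,27,28,29,30,31}
step 10: eval (v0 < (2 + (thread // 3))) {9,10,11,12,13,14,15,16,17,18,19,20,21,22,23,24,25,26,27,28,29,30,31}
step 11: v1 <- (v0 * 6)               {15,16,17,18,19,20,21,22,23,24,25,26,27,28,29,30,31}
step 12: v1 <- max((v3 + v0), (v3 + thread)) {15,16,17,18,19,20,21,22,23,24,25,26,27,28,29,30,31}
step 13: v0 <- (v0 + 2)               {15,16,17,18,19,20,21,22,23,24,25,26,27,28,29,30,31}
step 14: eval (v0 < (2 + (thread // 3))) {15,16,17,18,19,20,21,22,23,24,25,26,27,28,29,30,31}
step 15: v1 <- (v0 * 6)               {21,22,23,24,25,26,27,28,29,30,31}
step 16: v1 <- max((v3 + v0), (v3 + thread)) {21,22,23,24,25,26,27,28,29,30,31}
step 17: v0 <- (v0 + 2)               {21,22,23,24,25,26,27,28,29,30,31}
step 18: eval (v0 < (2 + (thread // 3))) {21,22,23,24,25,26,27,28,29,30,31}
step 19: v1 <- (v0 * 6)               {27,28,29,30,31}
step 20: v1 <- max((v3 + v0), (v3 + thread)) {27,28,29,30,31}
step 21: v0 <- (v0 + 2)               {27,28,29,30,31}
step 22: eval (v0 < (2 + (thread // 3))) {27,28,29,30,31}
step 23: v3 <- 0                      {0,1,2,3,4,5,6,7,8,9,10,11,12,13,14,15,16,17,18,19,20,21,22,23,24,25,26,27,28,29,30,31}
step 24: eval (v1 <= 8)               {0,1,2,3,4,5,6,7,8,9,10,11,12,13,14,15,16,17,18,19,20,21,22,23,24,25,26,27,28,29,30,31}
step 25: v3 <- (max(-2, v3) + (6 - v0)) {0,1,2,3,4}
step 26: v1 <- (v1 // 5)              {5,6,7,8,9,10,11,12,13,14,15,16,17,18,19,20,21,22,23,24,25,26,27,28,29,30,31}
step 27: v3 <- ((thread % 3) // -2)   {5,6,7,8,9,10,11,12,13,14,15,16,17,18,19,20,21,22,23,24,25,26,27,28,29,30,31}
step 28: v3 <- -9                     {0,1,2,3,4,5,6,7,8,9,10,11,12,13,14,15,16,17,18,19,20,21,22,23,24,25,26,27,28,29,30,31}
step 29: v1 <- max((8 // -2), v0)     {0,1,2,3,4,5,6,7,8,9,10,11,12,13,14,15,16,17,18,19,20,21,22,23,24,25,26,27,28,29,30,31}

Answer: 30 steps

v1: 2,2,2,4,4,4,4,4,4,6,6,6,6,6,6,8,8,8,8,8,8,10,10,10,10,10,10,12,12,12,12,12
v3: -9,-9,-9,-9,-9,-9,-9,-9,-9,-9,-9,-9,-9,-9,-9,-9,-9,-9,-9,-9,-9,-9,-9,-9,-9,-9,-9,-9,-9,-9,-9,-9
v0: 2,2,2,4,4,4,4,4,4,6,6,6,6,6,6,8,8,8,8,8,8,10,10,10,10,10,10,12,12,12,12,12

steps = 30; useful = 623; efficiency = 623/960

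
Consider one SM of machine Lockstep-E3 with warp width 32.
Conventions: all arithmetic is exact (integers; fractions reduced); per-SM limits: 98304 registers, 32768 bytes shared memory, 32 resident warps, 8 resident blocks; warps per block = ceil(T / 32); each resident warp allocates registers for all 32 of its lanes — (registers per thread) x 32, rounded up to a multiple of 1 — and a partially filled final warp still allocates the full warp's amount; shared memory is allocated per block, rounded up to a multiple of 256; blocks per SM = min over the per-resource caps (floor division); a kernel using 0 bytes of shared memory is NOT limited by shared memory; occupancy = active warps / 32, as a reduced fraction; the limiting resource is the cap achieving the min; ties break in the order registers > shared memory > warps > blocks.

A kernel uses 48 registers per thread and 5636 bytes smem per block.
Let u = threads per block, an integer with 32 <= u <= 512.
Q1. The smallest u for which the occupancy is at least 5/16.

Answer: u = 33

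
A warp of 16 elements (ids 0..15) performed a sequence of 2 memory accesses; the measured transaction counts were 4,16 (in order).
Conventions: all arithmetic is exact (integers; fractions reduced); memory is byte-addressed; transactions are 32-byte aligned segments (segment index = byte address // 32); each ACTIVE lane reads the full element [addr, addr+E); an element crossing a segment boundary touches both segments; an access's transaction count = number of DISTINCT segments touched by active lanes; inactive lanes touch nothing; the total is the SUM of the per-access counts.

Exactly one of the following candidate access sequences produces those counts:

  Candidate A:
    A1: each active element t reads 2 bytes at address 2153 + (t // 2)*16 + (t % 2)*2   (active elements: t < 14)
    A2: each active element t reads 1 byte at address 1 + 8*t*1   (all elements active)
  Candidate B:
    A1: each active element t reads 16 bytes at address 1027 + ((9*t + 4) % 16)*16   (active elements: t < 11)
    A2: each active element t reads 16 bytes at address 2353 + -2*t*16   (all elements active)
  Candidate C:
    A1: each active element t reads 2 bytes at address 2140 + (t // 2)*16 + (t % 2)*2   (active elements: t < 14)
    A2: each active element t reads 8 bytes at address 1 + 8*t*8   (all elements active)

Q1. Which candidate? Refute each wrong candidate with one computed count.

A: A2 gives 4 transactions, not 16
B: A1 gives 9 transactions, not 4
C: all counts match (4,16)

Answer: C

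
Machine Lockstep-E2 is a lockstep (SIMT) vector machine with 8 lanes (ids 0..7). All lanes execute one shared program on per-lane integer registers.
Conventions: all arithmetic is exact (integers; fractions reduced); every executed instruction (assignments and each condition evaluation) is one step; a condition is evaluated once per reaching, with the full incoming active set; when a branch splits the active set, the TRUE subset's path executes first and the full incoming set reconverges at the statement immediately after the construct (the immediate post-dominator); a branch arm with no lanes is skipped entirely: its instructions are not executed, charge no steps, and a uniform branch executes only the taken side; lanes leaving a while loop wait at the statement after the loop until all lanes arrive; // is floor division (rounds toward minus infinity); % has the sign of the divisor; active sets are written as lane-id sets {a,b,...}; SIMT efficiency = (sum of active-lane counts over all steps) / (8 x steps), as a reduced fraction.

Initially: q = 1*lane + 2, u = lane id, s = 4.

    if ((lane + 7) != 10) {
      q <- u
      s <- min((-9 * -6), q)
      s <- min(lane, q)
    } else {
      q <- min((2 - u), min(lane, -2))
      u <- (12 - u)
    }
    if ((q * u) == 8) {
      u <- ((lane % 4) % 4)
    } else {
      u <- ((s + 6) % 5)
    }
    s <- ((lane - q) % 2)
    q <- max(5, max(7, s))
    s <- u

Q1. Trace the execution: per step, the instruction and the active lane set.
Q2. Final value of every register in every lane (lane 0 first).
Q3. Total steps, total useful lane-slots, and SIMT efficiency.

step 0: eval ((lane + 7) != 10)      {0,1,2,3,4,5,6,7}
step 1: q <- u                       {0,1,2,4,5,6,7}
step 2: s <- min((-9 * -6), q)       {0,1,2,4,5,6,7}
step 3: s <- min(lane, q)            {0,1,2,4,5,6,7}
step 4: q <- min((2 - u), min(lane, -2)) {3}
step 5: u <- (12 - u)                {3}
step 6: eval ((q * u) == 8)          {0,1,2,3,4,5,6,7}
step 7: u <- ((s + 6) % 5)           {0,1,2,3,4,5,6,7}
step 8: s <- ((lane - q) % 2)        {0,1,2,3,4,5,6,7}
step 9: q <- max(5, max(7, s))       {0,1,2,3,4,5,6,7}
step 10: s <- u                       {0,1,2,3,4,5,6,7}

Answer: 11 steps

q: 7,7,7,7,7,7,7,7
u: 1,2,3,0,0,1,2,3
s: 1,2,3,0,0,1,2,3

steps = 11; useful = 71; efficiency = 71/88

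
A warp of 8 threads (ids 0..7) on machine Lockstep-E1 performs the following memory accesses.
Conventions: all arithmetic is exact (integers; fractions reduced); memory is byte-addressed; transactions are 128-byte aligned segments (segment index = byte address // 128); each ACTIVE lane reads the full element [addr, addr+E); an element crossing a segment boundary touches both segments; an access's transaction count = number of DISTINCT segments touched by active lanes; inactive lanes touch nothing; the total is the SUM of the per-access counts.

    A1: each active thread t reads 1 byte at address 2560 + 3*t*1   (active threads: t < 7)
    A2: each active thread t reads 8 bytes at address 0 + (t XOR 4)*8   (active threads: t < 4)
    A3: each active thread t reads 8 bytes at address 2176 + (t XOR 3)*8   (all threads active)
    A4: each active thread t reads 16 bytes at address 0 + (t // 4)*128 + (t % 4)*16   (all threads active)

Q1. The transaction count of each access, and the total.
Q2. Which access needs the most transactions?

A1: 1 transaction
A2: 1 transaction
A3: 1 transaction
A4: 2 transactions

Answer: 1,1,1,2; total 5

Answer: A4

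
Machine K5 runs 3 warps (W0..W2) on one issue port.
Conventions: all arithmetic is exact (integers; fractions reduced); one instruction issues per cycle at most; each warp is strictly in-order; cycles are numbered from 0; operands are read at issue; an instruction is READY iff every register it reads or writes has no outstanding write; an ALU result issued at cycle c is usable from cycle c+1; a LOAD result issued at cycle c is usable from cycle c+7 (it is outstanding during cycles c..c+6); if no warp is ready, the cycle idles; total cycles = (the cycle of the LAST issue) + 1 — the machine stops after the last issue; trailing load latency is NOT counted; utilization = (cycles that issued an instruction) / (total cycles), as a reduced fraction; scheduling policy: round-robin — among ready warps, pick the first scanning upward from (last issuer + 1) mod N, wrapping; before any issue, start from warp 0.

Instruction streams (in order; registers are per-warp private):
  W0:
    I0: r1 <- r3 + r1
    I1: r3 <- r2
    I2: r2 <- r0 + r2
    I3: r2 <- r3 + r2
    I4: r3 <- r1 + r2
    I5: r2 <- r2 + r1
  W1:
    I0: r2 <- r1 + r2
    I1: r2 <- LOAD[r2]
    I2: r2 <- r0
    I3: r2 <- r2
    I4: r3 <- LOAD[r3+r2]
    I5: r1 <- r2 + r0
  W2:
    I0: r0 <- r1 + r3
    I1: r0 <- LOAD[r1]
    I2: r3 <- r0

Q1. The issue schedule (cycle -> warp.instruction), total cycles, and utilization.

cycle 0: W0.I0
cycle 1: W1.I0
cycle 2: W2.I0
cycle 3: W0.I1
cycle 4: W1.I1
cycle 5: W2.I1
cycle 6: W0.I2
cycle 7: W0.I3
cycle 8: W0.I4
cycle 9: W0.I5
cycle 10: idle
cycle 11: W1.I2
cycle 12: W2.I2
cycle 13: W1.I3
cycle 14: W1.I4
cycle 15: W1.I5

Answer: 16 cycles, utilization 15/16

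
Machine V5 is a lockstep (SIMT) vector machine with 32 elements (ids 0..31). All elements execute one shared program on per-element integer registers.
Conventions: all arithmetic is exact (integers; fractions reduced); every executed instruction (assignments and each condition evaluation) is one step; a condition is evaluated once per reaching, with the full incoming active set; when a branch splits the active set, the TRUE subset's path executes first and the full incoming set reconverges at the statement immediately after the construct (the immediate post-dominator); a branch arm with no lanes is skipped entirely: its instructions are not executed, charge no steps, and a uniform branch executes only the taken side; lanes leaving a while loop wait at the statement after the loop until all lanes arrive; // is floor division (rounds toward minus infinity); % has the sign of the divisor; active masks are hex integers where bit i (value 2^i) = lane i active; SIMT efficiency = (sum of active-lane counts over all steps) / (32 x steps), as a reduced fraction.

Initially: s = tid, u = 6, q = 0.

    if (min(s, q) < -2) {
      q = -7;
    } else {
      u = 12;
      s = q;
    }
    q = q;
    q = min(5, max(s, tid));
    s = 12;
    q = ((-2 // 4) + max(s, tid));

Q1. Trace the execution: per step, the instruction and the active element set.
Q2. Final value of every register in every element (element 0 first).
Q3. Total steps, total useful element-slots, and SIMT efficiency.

step 0: eval (min(s, q) < -2)        0xffffffff
step 1: u <- 12                      0xffffffff
step 2: s <- q                       0xffffffff
step 3: q <- q                       0xffffffff
step 4: q <- min(5, max(s, tid))     0xffffffff
step 5: s <- 12                      0xffffffff
step 6: q <- ((-2 // 4) + max(s, tid)) 0xffffffff

Answer: 7 steps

s: 12,12,12,12,12,12,12,12,12,12,12,12,12,12,12,12,12,12,12,12,12,12,12,12,12,12,12,12,12,12,12,12
u: 12,12,12,12,12,12,12,12,12,12,12,12,12,12,12,12,12,12,12,12,12,12,12,12,12,12,12,12,12,12,12,12
q: 11,11,11,11,11,11,11,11,11,11,11,11,11,12,13,14,15,16,17,18,19,20,21,22,23,24,25,26,27,28,29,30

steps = 7; useful = 224; efficiency = 224/224 = 1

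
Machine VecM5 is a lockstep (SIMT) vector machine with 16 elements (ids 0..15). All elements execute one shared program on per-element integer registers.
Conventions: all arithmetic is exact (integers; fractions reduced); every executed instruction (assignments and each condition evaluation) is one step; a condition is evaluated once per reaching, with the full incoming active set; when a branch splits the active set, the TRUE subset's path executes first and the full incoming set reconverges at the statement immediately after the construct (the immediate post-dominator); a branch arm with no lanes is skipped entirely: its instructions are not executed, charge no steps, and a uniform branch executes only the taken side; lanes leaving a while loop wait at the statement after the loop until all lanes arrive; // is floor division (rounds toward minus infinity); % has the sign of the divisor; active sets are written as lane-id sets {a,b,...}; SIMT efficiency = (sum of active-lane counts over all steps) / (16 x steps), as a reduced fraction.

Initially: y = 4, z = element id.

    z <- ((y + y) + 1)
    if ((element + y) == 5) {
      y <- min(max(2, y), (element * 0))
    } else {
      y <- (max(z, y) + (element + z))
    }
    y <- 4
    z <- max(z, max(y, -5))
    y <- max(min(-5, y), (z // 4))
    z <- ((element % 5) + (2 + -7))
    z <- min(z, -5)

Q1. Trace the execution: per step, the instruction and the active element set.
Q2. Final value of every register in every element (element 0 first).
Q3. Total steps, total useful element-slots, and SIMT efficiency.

step 0: z <- ((y + y) + 1)           {0,1,2,3,4,5,6,7,8,9,10,11,12,13,14,15}
step 1: eval ((element + y) == 5)    {0,1,2,3,4,5,6,7,8,9,10,11,12,13,14,15}
step 2: y <- min(max(2, y), (element * 0)) {1}
step 3: y <- (max(z, y) + (element + z)) {0,2,3,4,5,6,7,8,9,10,11,12,13,14,15}
step 4: y <- 4                       {0,1,2,3,4,5,6,7,8,9,10,11,12,13,14,15}
step 5: z <- max(z, max(y, -5))      {0,1,2,3,4,5,6,7,8,9,10,11,12,13,14,15}
step 6: y <- max(min(-5, y), (z // 4)) {0,1,2,3,4,5,6,7,8,9,10,11,12,13,14,15}
step 7: z <- ((element % 5) + (2 + -7)) {0,1,2,3,4,5,6,7,8,9,10,11,12,13,14,15}
step 8: z <- min(z, -5)              {0,1,2,3,4,5,6,7,8,9,10,11,12,13,14,15}

Answer: 9 steps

y: 2,2,2,2,2,2,2,2,2,2,2,2,2,2,2,2
z: -5,-5,-5,-5,-5,-5,-5,-5,-5,-5,-5,-5,-5,-5,-5,-5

steps = 9; useful = 128; efficiency = 128/144 = 8/9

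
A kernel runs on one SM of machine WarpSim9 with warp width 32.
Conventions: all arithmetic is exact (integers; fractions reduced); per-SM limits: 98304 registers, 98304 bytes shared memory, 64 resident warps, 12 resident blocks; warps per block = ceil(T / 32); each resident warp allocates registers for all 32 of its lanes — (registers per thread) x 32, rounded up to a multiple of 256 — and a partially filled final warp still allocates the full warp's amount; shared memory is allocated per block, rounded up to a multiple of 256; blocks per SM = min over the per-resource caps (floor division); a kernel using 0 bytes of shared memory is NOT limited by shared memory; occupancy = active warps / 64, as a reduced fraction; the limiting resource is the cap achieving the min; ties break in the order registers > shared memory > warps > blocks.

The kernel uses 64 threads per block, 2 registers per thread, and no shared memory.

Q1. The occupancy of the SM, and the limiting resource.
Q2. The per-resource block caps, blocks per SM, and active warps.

Answer: occupancy 3/8, limited by blocks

registers: 192 blocks
shared memory: no limit (kernel uses none)
warps: 32 blocks
blocks: 12 blocks

Answer: 12 blocks, 24 active warps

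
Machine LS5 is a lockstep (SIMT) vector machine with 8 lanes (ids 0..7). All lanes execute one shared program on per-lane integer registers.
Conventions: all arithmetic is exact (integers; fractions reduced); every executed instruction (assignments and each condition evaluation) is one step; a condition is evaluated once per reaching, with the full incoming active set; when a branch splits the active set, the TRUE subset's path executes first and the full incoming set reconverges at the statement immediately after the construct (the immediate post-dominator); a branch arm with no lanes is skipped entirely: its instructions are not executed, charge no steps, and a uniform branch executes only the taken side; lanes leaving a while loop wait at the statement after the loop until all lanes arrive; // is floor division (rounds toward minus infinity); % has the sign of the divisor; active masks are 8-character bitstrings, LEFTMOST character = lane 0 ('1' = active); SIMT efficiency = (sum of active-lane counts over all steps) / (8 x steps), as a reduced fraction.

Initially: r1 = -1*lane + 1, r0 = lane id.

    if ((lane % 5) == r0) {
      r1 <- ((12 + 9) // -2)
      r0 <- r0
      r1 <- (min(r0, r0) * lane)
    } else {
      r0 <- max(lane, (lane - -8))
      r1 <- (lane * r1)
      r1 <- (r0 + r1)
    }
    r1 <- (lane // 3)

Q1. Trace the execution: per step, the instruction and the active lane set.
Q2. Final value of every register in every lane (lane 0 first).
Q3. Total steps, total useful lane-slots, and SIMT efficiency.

step 0: eval ((lane % 5) == r0)      11111111
step 1: r1 <- ((12 + 9) // -2)       11111000
step 2: r0 <- r0                     11111000
step 3: r1 <- (min(r0, r0) * lane)   11111000
step 4: r0 <- max(lane, (lane - -8)) 00000111
step 5: r1 <- (lane * r1)            00000111
step 6: r1 <- (r0 + r1)              00000111
step 7: r1 <- (lane // 3)            11111111

Answer: 8 steps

r1: 0,0,0,1,1,1,2,2
r0: 0,1,2,3,4,13,14,15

steps = 8; useful = 40; efficiency = 40/64 = 5/8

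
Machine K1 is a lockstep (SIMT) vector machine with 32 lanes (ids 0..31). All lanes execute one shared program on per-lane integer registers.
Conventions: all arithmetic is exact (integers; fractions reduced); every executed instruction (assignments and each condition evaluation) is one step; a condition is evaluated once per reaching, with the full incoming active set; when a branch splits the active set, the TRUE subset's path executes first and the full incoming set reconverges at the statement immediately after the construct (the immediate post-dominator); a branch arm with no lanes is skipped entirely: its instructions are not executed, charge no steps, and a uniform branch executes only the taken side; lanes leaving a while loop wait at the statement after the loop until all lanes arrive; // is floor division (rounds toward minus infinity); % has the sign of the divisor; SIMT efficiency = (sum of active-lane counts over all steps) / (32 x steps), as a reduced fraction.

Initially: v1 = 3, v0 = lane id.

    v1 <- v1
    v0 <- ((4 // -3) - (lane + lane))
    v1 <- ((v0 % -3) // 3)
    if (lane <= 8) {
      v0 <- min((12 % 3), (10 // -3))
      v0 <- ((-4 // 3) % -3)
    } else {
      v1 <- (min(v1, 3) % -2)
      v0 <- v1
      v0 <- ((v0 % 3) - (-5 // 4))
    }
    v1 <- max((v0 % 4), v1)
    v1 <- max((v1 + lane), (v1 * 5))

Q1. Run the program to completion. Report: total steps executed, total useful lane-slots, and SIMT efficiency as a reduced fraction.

Answer: 11 steps, 279 useful, 279/352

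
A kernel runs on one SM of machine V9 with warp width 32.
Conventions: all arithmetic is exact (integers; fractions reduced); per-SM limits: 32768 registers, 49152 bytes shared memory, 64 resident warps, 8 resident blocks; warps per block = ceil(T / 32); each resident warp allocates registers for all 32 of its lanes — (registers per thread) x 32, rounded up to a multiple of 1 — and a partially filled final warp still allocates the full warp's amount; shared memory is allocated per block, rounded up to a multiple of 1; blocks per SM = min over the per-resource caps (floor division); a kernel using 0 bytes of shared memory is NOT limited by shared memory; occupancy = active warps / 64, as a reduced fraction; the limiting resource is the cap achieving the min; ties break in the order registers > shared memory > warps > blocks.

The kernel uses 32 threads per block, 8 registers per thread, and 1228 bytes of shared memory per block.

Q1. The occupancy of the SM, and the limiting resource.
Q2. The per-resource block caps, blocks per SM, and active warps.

Answer: occupancy 1/8, limited by blocks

registers: 128 blocks
shared memory: 40 blocks
warps: 64 blocks
blocks: 8 blocks

Answer: 8 blocks, 8 active warps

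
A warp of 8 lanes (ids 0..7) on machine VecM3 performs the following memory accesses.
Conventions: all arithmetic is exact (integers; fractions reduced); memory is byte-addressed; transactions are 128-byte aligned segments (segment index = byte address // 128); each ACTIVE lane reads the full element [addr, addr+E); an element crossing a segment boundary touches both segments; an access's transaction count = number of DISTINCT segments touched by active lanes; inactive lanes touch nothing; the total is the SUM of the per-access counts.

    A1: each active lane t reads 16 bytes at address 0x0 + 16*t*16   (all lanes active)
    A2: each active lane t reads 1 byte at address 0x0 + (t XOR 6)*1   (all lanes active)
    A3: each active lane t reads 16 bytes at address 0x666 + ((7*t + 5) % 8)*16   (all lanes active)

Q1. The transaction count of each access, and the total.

A1: 8 transactions
A2: 1 transaction
A3: 2 transactions

Answer: 8,1,2; total 11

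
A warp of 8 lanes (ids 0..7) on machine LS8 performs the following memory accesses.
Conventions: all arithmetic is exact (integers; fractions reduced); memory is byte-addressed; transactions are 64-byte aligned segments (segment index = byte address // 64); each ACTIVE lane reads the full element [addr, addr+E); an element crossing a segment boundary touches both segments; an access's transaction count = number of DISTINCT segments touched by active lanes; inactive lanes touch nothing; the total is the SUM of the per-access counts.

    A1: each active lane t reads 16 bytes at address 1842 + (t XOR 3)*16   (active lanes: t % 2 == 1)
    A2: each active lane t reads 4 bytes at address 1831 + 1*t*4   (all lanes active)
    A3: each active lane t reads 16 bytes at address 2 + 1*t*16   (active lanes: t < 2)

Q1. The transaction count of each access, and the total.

A1: 3 transactions
A2: 2 transactions
A3: 1 transaction

Answer: 3,2,1; total 6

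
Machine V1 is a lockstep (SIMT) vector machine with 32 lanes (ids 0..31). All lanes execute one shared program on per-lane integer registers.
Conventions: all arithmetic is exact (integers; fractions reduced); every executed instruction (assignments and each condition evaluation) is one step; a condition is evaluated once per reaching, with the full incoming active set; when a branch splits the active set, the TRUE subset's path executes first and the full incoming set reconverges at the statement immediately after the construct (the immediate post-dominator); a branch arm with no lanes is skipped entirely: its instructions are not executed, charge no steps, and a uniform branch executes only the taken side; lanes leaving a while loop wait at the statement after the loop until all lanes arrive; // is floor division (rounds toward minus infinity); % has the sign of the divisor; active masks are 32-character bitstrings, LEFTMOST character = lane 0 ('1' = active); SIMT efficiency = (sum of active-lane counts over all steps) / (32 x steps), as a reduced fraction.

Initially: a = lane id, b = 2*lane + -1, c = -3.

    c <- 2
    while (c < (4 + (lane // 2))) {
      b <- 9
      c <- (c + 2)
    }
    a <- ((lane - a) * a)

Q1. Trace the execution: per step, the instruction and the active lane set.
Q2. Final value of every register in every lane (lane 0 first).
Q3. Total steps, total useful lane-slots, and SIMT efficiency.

step 0: c <- 2                       11111111111111111111111111111111
step 1: eval (c < (4 + (lane // 2))) 11111111111111111111111111111111
step 2: b <- 9                       11111111111111111111111111111111
step 3: c <- (c + 2)                 11111111111111111111111111111111
step 4: eval (c < (4 + (lane // 2))) 11111111111111111111111111111111
step 5: b <- 9                       00111111111111111111111111111111
step 6: c <- (c + 2)                 00111111111111111111111111111111
step 7: eval (c < (4 + (lane // 2))) 00111111111111111111111111111111
step 8: b <- 9                       00000011111111111111111111111111
step 9: c <- (c + 2)                 00000011111111111111111111111111
step 10: eval (c < (4 + (lane // 2))) 00000011111111111111111111111111
step 11: b <- 9                       00000000001111111111111111111111
step 12: c <- (c + 2)                 00000000001111111111111111111111
step 13: eval (c < (4 + (lane // 2))) 00000000001111111111111111111111
step 14: b <- 9                       00000000000000111111111111111111
step 15: c <- (c + 2)                 00000000000000111111111111111111
step 16: eval (c < (4 + (lane // 2))) 00000000000000111111111111111111
step 17: b <- 9                       00000000000000000011111111111111
step 18: c <- (c + 2)                 00000000000000000011111111111111
step 19: eval (c < (4 + (lane // 2))) 00000000000000000011111111111111
step 20: b <- 9                       00000000000000000000001111111111
step 21: c <- (c + 2)                 00000000000000000000001111111111
step 22: eval (c < (4 + (lane // 2))) 00000000000000000000001111111111
step 23: b <- 9                       00000000000000000000000000111111
step 24: c <- (c + 2)                 00000000000000000000000000111111
step 25: eval (c < (4 + (lane // 2))) 00000000000000000000000000111111
step 26: b <- 9                       00000000000000000000000000000011
step 27: c <- (c + 2)                 00000000000000000000000000000011
step 28: eval (c < (4 + (lane // 2))) 00000000000000000000000000000011
step 29: a <- ((lane - a) * a)        11111111111111111111111111111111

Answer: 30 steps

a: 0,0,0,0,0,0,0,0,0,0,0,0,0,0,0,0,0,0,0,0,0,0,0,0,0,0,0,0,0,0,0,0
b: 9,9,9,9,9,9,9,9,9,9,9,9,9,9,9,9,9,9,9,9,9,9,9,9,9,9,9,9,9,9,9,9
c: 4,4,6,6,6,6,8,8,8,8,10,10,10,10,12,12,12,12,14,14,14,14,16,16,16,16,18,18,18,18,20,20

steps = 30; useful = 576; efficiency = 576/960 = 3/5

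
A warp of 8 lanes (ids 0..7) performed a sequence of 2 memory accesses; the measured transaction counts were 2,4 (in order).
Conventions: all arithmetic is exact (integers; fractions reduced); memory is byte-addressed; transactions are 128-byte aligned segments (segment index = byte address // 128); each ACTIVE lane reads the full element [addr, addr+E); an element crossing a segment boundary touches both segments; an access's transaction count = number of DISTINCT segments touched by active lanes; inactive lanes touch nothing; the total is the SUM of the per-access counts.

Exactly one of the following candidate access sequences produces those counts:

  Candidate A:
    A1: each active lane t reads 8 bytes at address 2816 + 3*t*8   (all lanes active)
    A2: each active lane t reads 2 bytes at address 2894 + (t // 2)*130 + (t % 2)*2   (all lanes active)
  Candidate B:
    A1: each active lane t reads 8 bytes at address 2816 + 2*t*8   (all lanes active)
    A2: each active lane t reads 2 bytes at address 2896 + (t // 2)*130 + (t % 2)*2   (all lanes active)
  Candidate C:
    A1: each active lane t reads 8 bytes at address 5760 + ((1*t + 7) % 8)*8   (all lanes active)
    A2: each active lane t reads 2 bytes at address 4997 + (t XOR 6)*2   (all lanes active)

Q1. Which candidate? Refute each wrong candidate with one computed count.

B: A1 gives 1 transaction, not 2
C: A1 gives 1 transaction, not 2
A: all counts match (2,4)

Answer: A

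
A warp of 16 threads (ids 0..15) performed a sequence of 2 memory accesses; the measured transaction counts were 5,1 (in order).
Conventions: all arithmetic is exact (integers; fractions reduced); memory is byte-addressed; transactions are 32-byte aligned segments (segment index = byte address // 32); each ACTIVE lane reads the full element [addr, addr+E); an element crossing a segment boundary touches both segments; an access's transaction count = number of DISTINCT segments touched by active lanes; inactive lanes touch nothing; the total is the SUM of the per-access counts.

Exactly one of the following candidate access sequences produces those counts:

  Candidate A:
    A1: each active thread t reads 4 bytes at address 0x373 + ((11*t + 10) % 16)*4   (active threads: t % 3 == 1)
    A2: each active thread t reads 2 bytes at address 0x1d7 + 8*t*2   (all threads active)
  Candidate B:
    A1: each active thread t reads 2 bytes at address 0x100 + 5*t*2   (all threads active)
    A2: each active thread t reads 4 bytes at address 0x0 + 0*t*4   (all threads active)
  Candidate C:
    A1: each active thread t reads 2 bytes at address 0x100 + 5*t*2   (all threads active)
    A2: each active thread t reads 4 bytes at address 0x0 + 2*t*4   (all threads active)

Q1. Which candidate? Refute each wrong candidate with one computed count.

A: A1 gives 1 transaction, not 5
C: A2 gives 4 transactions, not 1
B: all counts match (5,1)

Answer: B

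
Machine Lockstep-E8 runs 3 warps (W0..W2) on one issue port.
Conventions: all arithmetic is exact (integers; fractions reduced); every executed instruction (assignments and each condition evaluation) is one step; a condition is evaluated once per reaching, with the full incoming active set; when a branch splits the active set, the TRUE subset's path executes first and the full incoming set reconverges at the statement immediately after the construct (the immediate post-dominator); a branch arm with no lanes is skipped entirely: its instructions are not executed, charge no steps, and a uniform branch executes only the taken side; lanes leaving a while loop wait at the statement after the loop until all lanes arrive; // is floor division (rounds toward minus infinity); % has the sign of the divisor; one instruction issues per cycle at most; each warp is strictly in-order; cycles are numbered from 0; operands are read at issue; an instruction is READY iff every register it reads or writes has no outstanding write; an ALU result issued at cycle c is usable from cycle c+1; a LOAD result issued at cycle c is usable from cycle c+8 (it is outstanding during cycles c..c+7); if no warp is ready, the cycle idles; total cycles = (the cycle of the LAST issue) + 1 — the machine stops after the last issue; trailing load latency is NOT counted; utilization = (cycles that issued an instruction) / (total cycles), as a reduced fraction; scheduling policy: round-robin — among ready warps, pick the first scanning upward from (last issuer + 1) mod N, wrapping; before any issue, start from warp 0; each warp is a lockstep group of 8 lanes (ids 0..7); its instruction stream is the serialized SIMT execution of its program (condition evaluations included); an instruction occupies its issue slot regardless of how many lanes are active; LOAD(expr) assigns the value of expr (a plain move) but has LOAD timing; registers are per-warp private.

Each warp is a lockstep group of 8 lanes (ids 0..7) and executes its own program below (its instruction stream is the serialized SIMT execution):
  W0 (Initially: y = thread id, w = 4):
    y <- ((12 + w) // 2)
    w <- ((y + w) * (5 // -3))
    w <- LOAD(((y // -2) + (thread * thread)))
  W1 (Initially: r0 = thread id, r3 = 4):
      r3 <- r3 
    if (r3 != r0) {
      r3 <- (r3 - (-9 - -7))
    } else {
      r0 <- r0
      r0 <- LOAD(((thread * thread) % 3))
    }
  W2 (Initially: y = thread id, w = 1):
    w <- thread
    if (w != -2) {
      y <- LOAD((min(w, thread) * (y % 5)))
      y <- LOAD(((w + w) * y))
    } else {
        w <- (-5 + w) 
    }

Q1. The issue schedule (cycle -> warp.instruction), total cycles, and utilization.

cycle 0: W0.I0
cycle 1: W1.I0
cycle 2: W2.I0
cycle 3: W0.I1
cycle 4: W1.I1
cycle 5: W2.I1
cycle 6: W0.I2
cycle 7: W1.I2
cycle 8: W2.I2
cycle 9: W1.I3
cycle 10: W1.I4
cycle 11: idle
cycle 12: idle
cycle 13: idle
cycle 14: idle
cycle 15: idle
cycle 16: W2.I3

Answer: 17 cycles, utilization 12/17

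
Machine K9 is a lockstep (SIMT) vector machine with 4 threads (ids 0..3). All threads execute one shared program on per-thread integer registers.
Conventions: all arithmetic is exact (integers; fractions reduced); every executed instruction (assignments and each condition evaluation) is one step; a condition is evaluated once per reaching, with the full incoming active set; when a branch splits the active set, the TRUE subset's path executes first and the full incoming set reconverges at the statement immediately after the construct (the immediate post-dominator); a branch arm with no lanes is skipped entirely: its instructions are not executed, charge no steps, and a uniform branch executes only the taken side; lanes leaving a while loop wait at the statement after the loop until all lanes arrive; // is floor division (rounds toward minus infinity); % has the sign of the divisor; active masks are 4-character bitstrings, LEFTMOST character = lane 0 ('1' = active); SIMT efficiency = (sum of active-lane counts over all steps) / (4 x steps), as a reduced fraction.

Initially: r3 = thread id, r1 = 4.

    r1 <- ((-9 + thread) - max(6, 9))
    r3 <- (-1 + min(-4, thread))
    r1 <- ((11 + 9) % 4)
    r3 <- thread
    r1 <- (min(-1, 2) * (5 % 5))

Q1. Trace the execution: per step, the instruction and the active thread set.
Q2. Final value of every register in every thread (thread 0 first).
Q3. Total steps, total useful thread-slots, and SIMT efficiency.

step 0: r1 <- ((-9 + thread) - max(6, 9)) 1111
step 1: r3 <- (-1 + min(-4, thread)) 1111
step 2: r1 <- ((11 + 9) % 4)         1111
step 3: r3 <- thread                 1111
step 4: r1 <- (min(-1, 2) * (5 % 5)) 1111

Answer: 5 steps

r3: 0,1,2,3
r1: 0,0,0,0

steps = 5; useful = 20; efficiency = 20/20 = 1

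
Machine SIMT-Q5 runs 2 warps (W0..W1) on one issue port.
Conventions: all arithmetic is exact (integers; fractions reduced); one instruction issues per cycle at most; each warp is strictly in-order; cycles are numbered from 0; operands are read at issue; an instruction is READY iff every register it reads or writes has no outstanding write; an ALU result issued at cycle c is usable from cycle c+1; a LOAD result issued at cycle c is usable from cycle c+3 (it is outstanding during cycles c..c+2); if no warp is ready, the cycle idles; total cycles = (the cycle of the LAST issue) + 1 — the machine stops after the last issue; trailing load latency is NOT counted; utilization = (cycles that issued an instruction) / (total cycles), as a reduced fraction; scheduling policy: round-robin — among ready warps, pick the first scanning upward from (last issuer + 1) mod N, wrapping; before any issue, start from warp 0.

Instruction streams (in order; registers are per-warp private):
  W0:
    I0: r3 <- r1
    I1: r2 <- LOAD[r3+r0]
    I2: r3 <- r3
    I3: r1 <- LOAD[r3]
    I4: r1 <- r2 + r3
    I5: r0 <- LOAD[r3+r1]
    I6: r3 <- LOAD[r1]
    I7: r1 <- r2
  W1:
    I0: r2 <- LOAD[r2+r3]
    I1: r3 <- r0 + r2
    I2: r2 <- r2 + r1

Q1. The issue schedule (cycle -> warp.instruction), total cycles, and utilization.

cycle 0: W0.I0
cycle 1: W1.I0
cycle 2: W0.I1
cycle 3: W0.I2
cycle 4: W1.I1
cycle 5: W0.I3
cycle 6: W1.I2
cycle 7: idle
cycle 8: W0.I4
cycle 9: W0.I5
cycle 10: W0.I6
cycle 11: W0.I7

Answer: 12 cycles, utilization 11/12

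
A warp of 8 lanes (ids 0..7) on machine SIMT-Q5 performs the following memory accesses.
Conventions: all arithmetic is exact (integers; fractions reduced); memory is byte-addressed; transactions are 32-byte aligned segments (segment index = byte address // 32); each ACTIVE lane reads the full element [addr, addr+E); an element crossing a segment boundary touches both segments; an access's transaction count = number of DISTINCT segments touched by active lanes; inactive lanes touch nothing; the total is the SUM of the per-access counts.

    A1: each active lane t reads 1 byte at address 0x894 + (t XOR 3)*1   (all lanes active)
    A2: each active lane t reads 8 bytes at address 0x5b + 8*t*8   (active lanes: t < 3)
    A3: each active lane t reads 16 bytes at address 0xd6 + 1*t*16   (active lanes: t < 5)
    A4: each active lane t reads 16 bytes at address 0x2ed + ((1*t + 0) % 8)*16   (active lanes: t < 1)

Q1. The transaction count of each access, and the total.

A1: 1 transaction
A2: 6 transactions
A3: 4 transactions
A4: 1 transaction

Answer: 1,6,4,1; total 12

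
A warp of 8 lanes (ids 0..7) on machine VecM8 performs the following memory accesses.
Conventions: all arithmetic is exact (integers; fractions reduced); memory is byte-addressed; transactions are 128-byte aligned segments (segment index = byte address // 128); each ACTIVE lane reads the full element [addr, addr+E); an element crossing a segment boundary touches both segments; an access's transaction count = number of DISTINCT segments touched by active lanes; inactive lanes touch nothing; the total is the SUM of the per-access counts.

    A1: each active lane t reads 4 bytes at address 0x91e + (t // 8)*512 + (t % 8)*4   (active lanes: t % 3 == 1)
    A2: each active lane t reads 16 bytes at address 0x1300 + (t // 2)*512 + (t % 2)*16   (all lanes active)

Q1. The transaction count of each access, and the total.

A1: 1 transaction
A2: 4 transactions

Answer: 1,4; total 5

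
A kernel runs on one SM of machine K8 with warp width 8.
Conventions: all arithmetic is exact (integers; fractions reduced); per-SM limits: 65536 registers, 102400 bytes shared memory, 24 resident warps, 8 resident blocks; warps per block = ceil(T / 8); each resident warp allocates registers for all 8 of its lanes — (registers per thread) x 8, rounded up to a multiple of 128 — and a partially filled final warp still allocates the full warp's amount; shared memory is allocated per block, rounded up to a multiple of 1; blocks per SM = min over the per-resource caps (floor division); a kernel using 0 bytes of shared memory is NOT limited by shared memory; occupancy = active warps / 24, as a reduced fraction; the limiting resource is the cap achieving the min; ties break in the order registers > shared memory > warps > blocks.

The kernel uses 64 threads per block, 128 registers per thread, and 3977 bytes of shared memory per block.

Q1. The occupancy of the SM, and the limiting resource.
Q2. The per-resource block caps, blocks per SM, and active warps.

Answer: occupancy 1, limited by warps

registers: 8 blocks
shared memory: 25 blocks
warps: 3 blocks
blocks: 8 blocks

Answer: 3 blocks, 24 active warps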